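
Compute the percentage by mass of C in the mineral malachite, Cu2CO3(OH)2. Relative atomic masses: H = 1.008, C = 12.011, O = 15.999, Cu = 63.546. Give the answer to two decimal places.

5.43 weight percent

Molar mass of Cu2CO3(OH)2: 2·63.546 + 1·12.011 + 5·15.999 + 2·1.008 = 221.114 g/mol.
Mass of C per formula unit: 1 × 12.011 = 12.011 g.
Weight fraction C = 12.011 / 221.114 = 0.0543.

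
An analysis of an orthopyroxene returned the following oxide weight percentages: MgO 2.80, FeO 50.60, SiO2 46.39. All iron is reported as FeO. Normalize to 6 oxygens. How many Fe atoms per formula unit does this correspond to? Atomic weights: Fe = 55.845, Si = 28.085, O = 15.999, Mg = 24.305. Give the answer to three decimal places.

1.823 Fe apfu

2.80 wt% MgO ÷ 40.304 g/mol = 0.06947 mol, giving 0.06947 Mg and 0.06947 O.
50.60 wt% FeO ÷ 71.844 g/mol = 0.70430 mol, giving 0.70430 Fe and 0.70430 O.
46.39 wt% SiO2 ÷ 60.083 g/mol = 0.77210 mol, giving 0.77210 Si and 1.54420 O.
Oxygen sums to 2.31797; scaling by 6/2.31797 = 2.58847 puts the formula on 6 O.
Fe: 0.70430 × 2.58847 = 1.823 atoms per formula unit.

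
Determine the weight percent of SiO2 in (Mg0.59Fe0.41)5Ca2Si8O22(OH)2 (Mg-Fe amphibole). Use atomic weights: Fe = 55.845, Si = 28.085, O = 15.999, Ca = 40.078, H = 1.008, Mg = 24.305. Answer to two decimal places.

54.81 wt%

M((Mg0.59Fe0.41)5Ca2Si8O22(OH)2) = 877.010 g/mol; M(SiO2) = 60.083 g/mol.
Moles SiO2 per formula unit = 8 Si ÷ 1 = 8.0000.
SiO2 fraction = (8.0000 × 60.083) / 877.010 = 480.664/877.010 = 0.5481.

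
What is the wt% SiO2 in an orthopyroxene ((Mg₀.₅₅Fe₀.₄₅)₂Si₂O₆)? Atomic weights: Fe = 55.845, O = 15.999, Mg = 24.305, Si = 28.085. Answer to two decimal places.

52.44 wt%

M((Mg₀.₅₅Fe₀.₄₅)₂Si₂O₆) = 229.160 g/mol; M(SiO2) = 60.083 g/mol.
Moles SiO2 per formula unit = 2 Si ÷ 1 = 2.0000.
SiO2 fraction = (2.0000 × 60.083) / 229.160 = 120.166/229.160 = 0.5244.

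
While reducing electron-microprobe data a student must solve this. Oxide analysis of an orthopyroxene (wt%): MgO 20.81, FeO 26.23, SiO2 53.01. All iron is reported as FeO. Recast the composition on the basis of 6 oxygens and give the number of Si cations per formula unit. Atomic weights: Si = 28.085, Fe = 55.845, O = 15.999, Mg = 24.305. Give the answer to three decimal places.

MgO (M=40.304): mol = 0.51633; Mg = 0.51633, O = 0.51633.
FeO (M=71.844): mol = 0.36510; Fe = 0.36510, O = 0.36510.
SiO2 (M=60.083): mol = 0.88228; Si = 0.88228, O = 1.76456.
ΣO = 2.64599; factor = 6/ΣO = 2.26758.
Si apfu = 0.88228 × 2.26758 = 2.001.

2.001 Si apfu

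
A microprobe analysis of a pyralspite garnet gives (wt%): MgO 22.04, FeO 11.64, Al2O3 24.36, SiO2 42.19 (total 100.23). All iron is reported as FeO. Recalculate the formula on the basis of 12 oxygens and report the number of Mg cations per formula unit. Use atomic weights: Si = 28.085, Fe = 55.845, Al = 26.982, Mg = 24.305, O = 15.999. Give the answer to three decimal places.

MgO (M=40.304): mol = 0.54684; Mg = 0.54684, O = 0.54684.
FeO (M=71.844): mol = 0.16202; Fe = 0.16202, O = 0.16202.
Al2O3 (M=101.961): mol = 0.23891; Al = 0.47782, O = 0.71673.
SiO2 (M=60.083): mol = 0.70220; Si = 0.70220, O = 1.40440.
ΣO = 2.82999; factor = 12/ΣO = 4.24030.
Mg apfu = 0.54684 × 4.24030 = 2.319.

2.319 Mg apfu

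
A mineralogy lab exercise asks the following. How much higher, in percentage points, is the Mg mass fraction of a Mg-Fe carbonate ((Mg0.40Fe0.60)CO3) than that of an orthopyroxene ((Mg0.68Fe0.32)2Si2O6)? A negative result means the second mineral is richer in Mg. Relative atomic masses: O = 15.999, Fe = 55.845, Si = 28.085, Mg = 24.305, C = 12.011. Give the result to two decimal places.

-5.54 percentage points

M((Mg0.40Fe0.60)CO3) = 103.237 g/mol, so wt% Mg = 9.722/103.237 × 100 = 9.42%.
M((Mg0.68Fe0.32)2Si2O6) = 220.960 g/mol, so wt% Mg = 33.055/220.960 × 100 = 14.96%.
9.42 − 14.96 = -5.54 pp.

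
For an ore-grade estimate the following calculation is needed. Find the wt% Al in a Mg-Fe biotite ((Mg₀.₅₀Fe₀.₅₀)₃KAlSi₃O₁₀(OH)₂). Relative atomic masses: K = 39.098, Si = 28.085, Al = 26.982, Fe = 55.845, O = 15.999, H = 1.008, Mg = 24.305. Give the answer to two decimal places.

Formula mass = 1.50*24.305 + 1.50*55.845 + 1*39.098 + 1*26.982 + 3*28.085 + 12*15.999 + 2*1.008 = 464.564 g/mol, of which 26.982 g is Al.
So Al makes up 26.982/464.564 = 0.0581 of the mass, i.e. 5.81%.

5.81 weight percent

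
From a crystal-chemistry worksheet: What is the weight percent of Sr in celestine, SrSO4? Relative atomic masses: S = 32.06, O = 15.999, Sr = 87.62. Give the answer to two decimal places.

Molar mass of SrSO4: 1*87.62 + 1*32.06 + 4*15.999 = 183.676 g/mol.
Mass of Sr per formula unit: 1 × 87.62 = 87.620 g.
Weight fraction Sr = 87.620 / 183.676 = 0.4770.

47.70 wt%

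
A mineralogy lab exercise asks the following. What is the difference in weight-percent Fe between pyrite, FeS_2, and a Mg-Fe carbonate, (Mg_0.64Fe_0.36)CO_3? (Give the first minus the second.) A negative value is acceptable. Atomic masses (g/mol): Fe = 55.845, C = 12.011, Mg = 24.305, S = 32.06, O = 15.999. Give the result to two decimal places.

First mineral: 55.845 g Fe in 119.965 g formula = 46.55 wt% Fe.
Second mineral: 20.104 g Fe in 95.667 g formula = 21.01 wt% Fe.
46.55% − 21.01% gives a difference of 25.54 percentage points.

25.54 percentage points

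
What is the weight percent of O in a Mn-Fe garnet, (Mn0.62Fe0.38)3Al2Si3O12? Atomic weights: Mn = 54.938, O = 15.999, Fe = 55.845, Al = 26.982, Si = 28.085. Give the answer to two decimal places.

M((Mn0.62Fe0.38)3Al2Si3O12) = 496.055 g/mol.
O contributes 12 × 15.999 = 191.988 g per mole.
191.988/496.055 = 0.3870 → 38.70%.

38.70 weight percent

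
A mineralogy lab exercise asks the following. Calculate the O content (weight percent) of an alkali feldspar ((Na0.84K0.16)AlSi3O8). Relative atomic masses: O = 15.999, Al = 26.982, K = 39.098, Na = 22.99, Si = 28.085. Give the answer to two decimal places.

48.34 weight percent

Molar mass of (Na0.84K0.16)AlSi3O8: 0.84×22.99 + 0.16×39.098 + 1×26.982 + 3×28.085 + 8×15.999 = 264.796 g/mol.
Mass of O per formula unit: 8 × 15.999 = 127.992 g.
Weight fraction O = 127.992 / 264.796 = 0.4834.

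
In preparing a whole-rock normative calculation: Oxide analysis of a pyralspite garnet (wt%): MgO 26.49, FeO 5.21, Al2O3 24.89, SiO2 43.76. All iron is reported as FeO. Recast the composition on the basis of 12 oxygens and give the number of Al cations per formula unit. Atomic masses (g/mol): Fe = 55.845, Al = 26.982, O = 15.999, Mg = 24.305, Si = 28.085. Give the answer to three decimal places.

2.007 Al apfu

MgO: 26.49/40.304 = 0.65725 mol → 0.65725 mol Mg, 0.65725 mol O.
FeO: 5.21/71.844 = 0.07252 mol → 0.07252 mol Fe, 0.07252 mol O.
Al2O3: 24.89/101.961 = 0.24411 mol → 0.48822 mol Al, 0.73233 mol O.
SiO2: 43.76/60.083 = 0.72833 mol → 0.72833 mol Si, 1.45666 mol O.
Total oxygen = 2.91876 mol. Normalization factor = 12/2.91876 = 4.11133.
Al per 12 O = 0.48822 × 4.11133 = 2.007.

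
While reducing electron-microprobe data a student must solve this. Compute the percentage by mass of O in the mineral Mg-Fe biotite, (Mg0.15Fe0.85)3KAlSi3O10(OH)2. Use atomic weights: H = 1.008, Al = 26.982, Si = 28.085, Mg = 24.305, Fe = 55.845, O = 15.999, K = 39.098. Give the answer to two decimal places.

Formula mass = 0.45*24.305 + 2.55*55.845 + 1*39.098 + 1*26.982 + 3*28.085 + 12*15.999 + 2*1.008 = 497.681 g/mol, of which 191.988 g is O.
So O makes up 191.988/497.681 = 0.3858 of the mass, i.e. 38.58%.

38.58 weight percent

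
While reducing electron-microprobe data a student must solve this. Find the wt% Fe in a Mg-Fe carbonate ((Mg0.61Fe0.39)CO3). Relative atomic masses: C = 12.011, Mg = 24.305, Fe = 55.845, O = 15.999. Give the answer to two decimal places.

22.54 weight percent

Molar mass of (Mg0.61Fe0.39)CO3: 0.61*24.305 + 0.39*55.845 + 1*12.011 + 3*15.999 = 96.614 g/mol.
Mass of Fe per formula unit: 0.39 × 55.845 = 21.780 g.
Weight fraction Fe = 21.780 / 96.614 = 0.2254.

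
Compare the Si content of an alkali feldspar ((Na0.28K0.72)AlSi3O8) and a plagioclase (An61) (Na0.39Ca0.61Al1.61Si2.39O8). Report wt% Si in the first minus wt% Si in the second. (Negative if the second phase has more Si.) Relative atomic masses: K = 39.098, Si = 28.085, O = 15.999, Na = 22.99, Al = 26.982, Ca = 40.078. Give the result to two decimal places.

M((Na0.28K0.72)AlSi3O8) = 273.817 g/mol, so wt% Si = 84.255/273.817 × 100 = 30.77%.
M(Na0.39Ca0.61Al1.61Si2.39O8) = 271.970 g/mol, so wt% Si = 67.123/271.970 × 100 = 24.68%.
30.77 − 24.68 = 6.09 pp.

6.09 percentage points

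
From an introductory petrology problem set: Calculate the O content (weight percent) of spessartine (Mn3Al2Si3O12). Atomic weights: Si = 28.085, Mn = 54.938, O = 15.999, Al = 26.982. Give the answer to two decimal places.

Formula mass = 3·54.938 + 2·26.982 + 3·28.085 + 12·15.999 = 495.021 g/mol, of which 191.988 g is O.
So O makes up 191.988/495.021 = 0.3878 of the mass, i.e. 38.78%.

38.78 weight percent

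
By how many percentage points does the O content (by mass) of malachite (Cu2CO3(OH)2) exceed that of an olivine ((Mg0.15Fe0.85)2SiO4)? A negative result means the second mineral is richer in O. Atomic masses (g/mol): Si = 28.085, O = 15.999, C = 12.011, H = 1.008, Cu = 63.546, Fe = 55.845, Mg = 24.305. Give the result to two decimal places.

3.24 percentage points

M(Cu2CO3(OH)2) = 221.114 g/mol, so wt% O = 79.995/221.114 × 100 = 36.18%.
M((Mg0.15Fe0.85)2SiO4) = 194.309 g/mol, so wt% O = 63.996/194.309 × 100 = 32.94%.
36.18 − 32.94 = 3.24 pp.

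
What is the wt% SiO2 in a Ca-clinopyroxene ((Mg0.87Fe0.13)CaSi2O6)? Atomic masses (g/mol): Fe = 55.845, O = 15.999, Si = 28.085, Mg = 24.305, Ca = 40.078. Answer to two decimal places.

54.46 wt%

Molar mass of (Mg0.87Fe0.13)CaSi2O6 = 0.87·24.305 + 0.13·55.845 + 1·40.078 + 2·28.085 + 6·15.999 = 220.647 g/mol.
Each formula unit contains 2 Si, equivalent to 2/1 = 2.0000 mol SiO2.
M(SiO2) = 1×28.085 + 2×15.999 = 60.083 g/mol.
Mass of SiO2 per formula unit = 2.0000 × 60.083 = 120.166 g.
SiO2 wt% = 120.166 / 220.647 × 100 = 54.46%.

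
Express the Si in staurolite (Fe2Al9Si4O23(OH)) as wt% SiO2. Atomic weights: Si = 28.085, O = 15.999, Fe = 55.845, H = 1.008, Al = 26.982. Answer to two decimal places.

28.21 wt%

Formula mass = 851.852 g/mol.
4 Si → 4.0000 mol SiO2 per formula unit; M(SiO2) = 60.083, so SiO2 mass = 240.332 g.
240.332/851.852 × 100 = 28.21 wt%.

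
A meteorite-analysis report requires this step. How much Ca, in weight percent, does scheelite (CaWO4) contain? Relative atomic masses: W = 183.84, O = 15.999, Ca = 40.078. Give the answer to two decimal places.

13.92 weight percent

Formula mass = 1·40.078 + 1·183.84 + 4·15.999 = 287.914 g/mol, of which 40.078 g is Ca.
So Ca makes up 40.078/287.914 = 0.1392 of the mass, i.e. 13.92%.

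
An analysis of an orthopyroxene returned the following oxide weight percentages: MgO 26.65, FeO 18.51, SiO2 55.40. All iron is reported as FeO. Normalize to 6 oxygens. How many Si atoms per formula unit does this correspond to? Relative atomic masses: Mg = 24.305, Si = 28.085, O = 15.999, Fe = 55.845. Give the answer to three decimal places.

MgO (M=40.304): mol = 0.66122; Mg = 0.66122, O = 0.66122.
FeO (M=71.844): mol = 0.25764; Fe = 0.25764, O = 0.25764.
SiO2 (M=60.083): mol = 0.92206; Si = 0.92206, O = 1.84412.
ΣO = 2.76298; factor = 6/ΣO = 2.17157.
Si apfu = 0.92206 × 2.17157 = 2.002.

2.002 Si apfu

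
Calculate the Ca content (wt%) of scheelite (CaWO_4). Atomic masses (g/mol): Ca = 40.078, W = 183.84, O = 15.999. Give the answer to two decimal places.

M(CaWO_4) = 287.914 g/mol.
Ca contributes 1 × 40.078 = 40.078 g per mole.
40.078/287.914 = 0.1392 → 13.92%.

13.92 wt%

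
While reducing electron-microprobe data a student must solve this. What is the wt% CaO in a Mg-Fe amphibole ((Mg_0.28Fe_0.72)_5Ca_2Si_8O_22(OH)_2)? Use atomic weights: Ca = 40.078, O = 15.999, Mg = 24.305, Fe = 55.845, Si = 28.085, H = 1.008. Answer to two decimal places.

Molar mass of (Mg_0.28Fe_0.72)_5Ca_2Si_8O_22(OH)_2 = 1.40*24.305 + 3.60*55.845 + 2*40.078 + 8*28.085 + 24*15.999 + 2*1.008 = 925.897 g/mol.
Each formula unit contains 2 Ca, equivalent to 2/1 = 2.0000 mol CaO.
M(CaO) = 1×40.078 + 1×15.999 = 56.077 g/mol.
Mass of CaO per formula unit = 2.0000 × 56.077 = 112.154 g.
CaO wt% = 112.154 / 925.897 × 100 = 12.11%.

12.11 wt%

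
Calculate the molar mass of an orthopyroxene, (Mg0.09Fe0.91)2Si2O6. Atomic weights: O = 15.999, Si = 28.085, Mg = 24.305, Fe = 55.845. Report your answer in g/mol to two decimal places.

258.18 g/mol

Mg: 0.18 × 24.305 = 4.3749
Fe: 1.82 × 55.845 = 101.6379
Si: 2 × 28.085 = 56.1700
O: 6 × 15.999 = 95.9940
Summing the contributions gives the formula mass.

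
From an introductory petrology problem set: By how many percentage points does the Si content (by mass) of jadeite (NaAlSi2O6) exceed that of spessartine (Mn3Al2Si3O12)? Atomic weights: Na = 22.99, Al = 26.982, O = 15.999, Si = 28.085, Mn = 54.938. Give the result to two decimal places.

Si in NaAlSi2O6: molar mass 202.136 g/mol; 2×28.085 = 56.170 g → 27.79 wt%.
Si in Mn3Al2Si3O12: molar mass 495.021 g/mol; 3×28.085 = 84.255 g → 17.02 wt%.
Difference = 27.79 − 17.02 = 10.77 percentage points.

10.77 percentage points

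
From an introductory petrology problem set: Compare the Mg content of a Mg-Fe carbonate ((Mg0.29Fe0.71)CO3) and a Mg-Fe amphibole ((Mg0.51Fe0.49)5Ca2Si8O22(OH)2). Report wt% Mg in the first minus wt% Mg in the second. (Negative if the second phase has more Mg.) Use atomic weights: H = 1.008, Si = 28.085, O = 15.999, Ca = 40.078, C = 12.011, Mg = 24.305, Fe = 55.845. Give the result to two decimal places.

M((Mg0.29Fe0.71)CO3) = 106.706 g/mol, so wt% Mg = 7.048/106.706 × 100 = 6.61%.
M((Mg0.51Fe0.49)5Ca2Si8O22(OH)2) = 889.626 g/mol, so wt% Mg = 61.978/889.626 × 100 = 6.97%.
6.61 − 6.97 = -0.36 pp.

-0.36 percentage points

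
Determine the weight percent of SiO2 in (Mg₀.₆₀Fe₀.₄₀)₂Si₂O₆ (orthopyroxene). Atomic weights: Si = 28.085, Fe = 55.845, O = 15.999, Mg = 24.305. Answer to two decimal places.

53.17 wt%

Formula mass = 226.006 g/mol.
2 Si → 2.0000 mol SiO2 per formula unit; M(SiO2) = 60.083, so SiO2 mass = 120.166 g.
120.166/226.006 × 100 = 53.17 wt%.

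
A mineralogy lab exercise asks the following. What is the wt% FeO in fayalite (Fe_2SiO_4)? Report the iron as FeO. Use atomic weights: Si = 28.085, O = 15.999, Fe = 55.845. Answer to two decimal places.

70.51 wt%

Formula mass = 203.771 g/mol.
2 Fe → 2.0000 mol FeO per formula unit; M(FeO) = 71.844, so FeO mass = 143.688 g.
143.688/203.771 × 100 = 70.51 wt%.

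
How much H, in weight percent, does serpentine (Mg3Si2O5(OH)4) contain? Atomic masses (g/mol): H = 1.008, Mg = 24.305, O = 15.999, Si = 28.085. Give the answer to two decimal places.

1.46 weight percent

M(Mg3Si2O5(OH)4) = 277.108 g/mol.
H contributes 4 × 1.008 = 4.032 g per mole.
4.032/277.108 = 0.0146 → 1.46%.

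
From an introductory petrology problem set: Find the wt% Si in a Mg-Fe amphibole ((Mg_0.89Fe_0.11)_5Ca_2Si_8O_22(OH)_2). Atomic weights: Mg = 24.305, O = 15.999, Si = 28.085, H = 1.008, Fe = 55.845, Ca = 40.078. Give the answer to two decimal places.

27.08 weight percent

M((Mg_0.89Fe_0.11)_5Ca_2Si_8O_22(OH)_2) = 829.700 g/mol.
Si contributes 8 × 28.085 = 224.680 g per mole.
224.680/829.700 = 0.2708 → 27.08%.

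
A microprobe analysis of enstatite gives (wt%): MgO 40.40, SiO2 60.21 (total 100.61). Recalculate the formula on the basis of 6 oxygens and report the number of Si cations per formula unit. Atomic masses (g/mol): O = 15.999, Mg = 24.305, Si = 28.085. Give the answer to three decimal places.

MgO (M=40.304): mol = 1.00238; Mg = 1.00238, O = 1.00238.
SiO2 (M=60.083): mol = 1.00211; Si = 1.00211, O = 2.00422.
ΣO = 3.00660; factor = 6/ΣO = 1.99561.
Si apfu = 1.00211 × 1.99561 = 2.000.

2.000 Si apfu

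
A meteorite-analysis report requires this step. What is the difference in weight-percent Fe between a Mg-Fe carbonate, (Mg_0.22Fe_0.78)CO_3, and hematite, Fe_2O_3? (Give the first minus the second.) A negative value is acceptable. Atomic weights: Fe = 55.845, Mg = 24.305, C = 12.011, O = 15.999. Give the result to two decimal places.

-29.95 percentage points

M((Mg_0.22Fe_0.78)CO_3) = 108.914 g/mol, so wt% Fe = 43.559/108.914 × 100 = 39.99%.
M(Fe_2O_3) = 159.687 g/mol, so wt% Fe = 111.690/159.687 × 100 = 69.94%.
39.99 − 69.94 = -29.95 pp.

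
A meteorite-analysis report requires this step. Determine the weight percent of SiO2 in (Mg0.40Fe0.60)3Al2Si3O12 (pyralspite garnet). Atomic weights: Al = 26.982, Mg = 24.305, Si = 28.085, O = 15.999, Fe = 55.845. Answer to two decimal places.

M((Mg0.40Fe0.60)3Al2Si3O12) = 459.894 g/mol; M(SiO2) = 60.083 g/mol.
Moles SiO2 per formula unit = 3 Si ÷ 1 = 3.0000.
SiO2 fraction = (3.0000 × 60.083) / 459.894 = 180.249/459.894 = 0.3919.

39.19 wt%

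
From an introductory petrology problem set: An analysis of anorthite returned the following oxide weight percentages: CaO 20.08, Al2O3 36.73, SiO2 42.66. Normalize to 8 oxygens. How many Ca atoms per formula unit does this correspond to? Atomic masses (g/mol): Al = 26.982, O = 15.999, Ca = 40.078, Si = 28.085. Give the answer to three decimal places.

CaO: 20.08/56.077 = 0.35808 mol → 0.35808 mol Ca, 0.35808 mol O.
Al2O3: 36.73/101.961 = 0.36024 mol → 0.72048 mol Al, 1.08072 mol O.
SiO2: 42.66/60.083 = 0.71002 mol → 0.71002 mol Si, 1.42004 mol O.
Total oxygen = 2.85884 mol. Normalization factor = 8/2.85884 = 2.79834.
Ca per 8 O = 0.35808 × 2.79834 = 1.002.

1.002 Ca apfu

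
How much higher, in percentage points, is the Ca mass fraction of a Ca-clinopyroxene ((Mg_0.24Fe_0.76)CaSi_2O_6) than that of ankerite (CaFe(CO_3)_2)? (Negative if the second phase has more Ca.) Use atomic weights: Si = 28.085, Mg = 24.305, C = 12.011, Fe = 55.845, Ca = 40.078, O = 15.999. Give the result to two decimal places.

-1.90 percentage points

Ca in (Mg_0.24Fe_0.76)CaSi_2O_6: molar mass 240.517 g/mol; 1×40.078 = 40.078 g → 16.66 wt%.
Ca in CaFe(CO_3)_2: molar mass 215.939 g/mol; 1×40.078 = 40.078 g → 18.56 wt%.
Difference = 16.66 − 18.56 = -1.90 percentage points.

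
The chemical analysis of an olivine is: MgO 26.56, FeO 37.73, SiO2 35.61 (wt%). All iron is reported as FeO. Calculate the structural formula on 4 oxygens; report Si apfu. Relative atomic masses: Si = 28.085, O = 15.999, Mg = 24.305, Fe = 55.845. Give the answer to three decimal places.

26.56 wt% MgO ÷ 40.304 g/mol = 0.65899 mol, giving 0.65899 Mg and 0.65899 O.
37.73 wt% FeO ÷ 71.844 g/mol = 0.52517 mol, giving 0.52517 Fe and 0.52517 O.
35.61 wt% SiO2 ÷ 60.083 g/mol = 0.59268 mol, giving 0.59268 Si and 1.18536 O.
Oxygen sums to 2.36952; scaling by 4/2.36952 = 1.68811 puts the formula on 4 O.
Si: 0.59268 × 1.68811 = 1.001 atoms per formula unit.

1.001 Si apfu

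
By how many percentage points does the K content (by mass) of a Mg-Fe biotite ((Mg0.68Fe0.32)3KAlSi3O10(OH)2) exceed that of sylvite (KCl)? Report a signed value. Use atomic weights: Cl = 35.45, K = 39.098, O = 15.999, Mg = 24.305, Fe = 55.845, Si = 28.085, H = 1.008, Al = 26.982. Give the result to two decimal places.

First mineral: 39.098 g K in 447.532 g formula = 8.74 wt% K.
Second mineral: 39.098 g K in 74.548 g formula = 52.45 wt% K.
8.74% − 52.45% gives a difference of -43.71 percentage points.

-43.71 percentage points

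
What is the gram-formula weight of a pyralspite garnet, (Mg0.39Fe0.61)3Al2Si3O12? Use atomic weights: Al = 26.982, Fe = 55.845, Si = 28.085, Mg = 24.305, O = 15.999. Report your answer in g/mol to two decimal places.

460.84 g/mol

The formula mass is the sum 1.17*24.305 + 1.83*55.845 + 2*26.982 + 3*28.085 + 12*15.999.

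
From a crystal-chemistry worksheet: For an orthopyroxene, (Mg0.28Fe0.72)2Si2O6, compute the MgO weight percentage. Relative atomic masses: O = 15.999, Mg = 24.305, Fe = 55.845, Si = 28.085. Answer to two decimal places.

9.17 wt%

M((Mg0.28Fe0.72)2Si2O6) = 246.192 g/mol; M(MgO) = 40.304 g/mol.
Moles MgO per formula unit = 0.56 Mg ÷ 1 = 0.5600.
MgO fraction = (0.5600 × 40.304) / 246.192 = 22.570/246.192 = 0.0917.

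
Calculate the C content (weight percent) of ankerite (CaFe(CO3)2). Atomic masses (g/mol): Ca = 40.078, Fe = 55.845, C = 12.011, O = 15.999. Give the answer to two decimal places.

M(CaFe(CO3)2) = 215.939 g/mol.
C contributes 2 × 12.011 = 24.022 g per mole.
24.022/215.939 = 0.1112 → 11.12%.

11.12 weight percent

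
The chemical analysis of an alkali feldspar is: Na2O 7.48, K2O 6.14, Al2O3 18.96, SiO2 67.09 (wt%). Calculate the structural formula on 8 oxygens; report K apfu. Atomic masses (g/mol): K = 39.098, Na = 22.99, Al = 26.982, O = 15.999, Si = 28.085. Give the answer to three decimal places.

Na2O: 7.48/61.979 = 0.12069 mol → 0.24138 mol Na, 0.12069 mol O.
K2O: 6.14/94.195 = 0.06518 mol → 0.13036 mol K, 0.06518 mol O.
Al2O3: 18.96/101.961 = 0.18595 mol → 0.37190 mol Al, 0.55785 mol O.
SiO2: 67.09/60.083 = 1.11662 mol → 1.11662 mol Si, 2.23324 mol O.
Total oxygen = 2.97696 mol. Normalization factor = 8/2.97696 = 2.68731.
K per 8 O = 0.13036 × 2.68731 = 0.350.

0.350 K apfu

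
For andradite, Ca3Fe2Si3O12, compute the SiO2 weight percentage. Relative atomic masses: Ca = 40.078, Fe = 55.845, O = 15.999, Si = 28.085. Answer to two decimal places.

35.47 wt%

Molar mass of Ca3Fe2Si3O12 = 3·40.078 + 2·55.845 + 3·28.085 + 12·15.999 = 508.167 g/mol.
Each formula unit contains 3 Si, equivalent to 3/1 = 3.0000 mol SiO2.
M(SiO2) = 1×28.085 + 2×15.999 = 60.083 g/mol.
Mass of SiO2 per formula unit = 3.0000 × 60.083 = 180.249 g.
SiO2 wt% = 180.249 / 508.167 × 100 = 35.47%.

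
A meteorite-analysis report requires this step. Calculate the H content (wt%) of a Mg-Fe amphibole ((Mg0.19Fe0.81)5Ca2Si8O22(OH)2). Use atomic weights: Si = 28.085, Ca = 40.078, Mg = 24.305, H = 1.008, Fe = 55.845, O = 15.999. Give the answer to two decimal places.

M((Mg0.19Fe0.81)5Ca2Si8O22(OH)2) = 940.090 g/mol.
H contributes 2 × 1.008 = 2.016 g per mole.
2.016/940.090 = 0.0021 → 0.21%.

0.21 wt%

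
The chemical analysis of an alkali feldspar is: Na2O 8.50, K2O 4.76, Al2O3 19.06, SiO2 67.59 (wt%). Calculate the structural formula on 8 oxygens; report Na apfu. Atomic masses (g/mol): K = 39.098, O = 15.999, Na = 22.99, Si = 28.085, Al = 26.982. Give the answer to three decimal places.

Na2O: 8.50/61.979 = 0.13714 mol → 0.27428 mol Na, 0.13714 mol O.
K2O: 4.76/94.195 = 0.05053 mol → 0.10106 mol K, 0.05053 mol O.
Al2O3: 19.06/101.961 = 0.18693 mol → 0.37386 mol Al, 0.56079 mol O.
SiO2: 67.59/60.083 = 1.12494 mol → 1.12494 mol Si, 2.24988 mol O.
Total oxygen = 2.99834 mol. Normalization factor = 8/2.99834 = 2.66814.
Na per 8 O = 0.27428 × 2.66814 = 0.732.

0.732 Na apfu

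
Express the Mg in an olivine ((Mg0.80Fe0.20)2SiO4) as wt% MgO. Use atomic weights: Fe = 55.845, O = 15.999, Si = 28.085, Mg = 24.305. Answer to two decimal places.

42.06 wt%

Formula mass = 153.307 g/mol.
1.60 Mg → 1.6000 mol MgO per formula unit; M(MgO) = 40.304, so MgO mass = 64.486 g.
64.486/153.307 × 100 = 42.06 wt%.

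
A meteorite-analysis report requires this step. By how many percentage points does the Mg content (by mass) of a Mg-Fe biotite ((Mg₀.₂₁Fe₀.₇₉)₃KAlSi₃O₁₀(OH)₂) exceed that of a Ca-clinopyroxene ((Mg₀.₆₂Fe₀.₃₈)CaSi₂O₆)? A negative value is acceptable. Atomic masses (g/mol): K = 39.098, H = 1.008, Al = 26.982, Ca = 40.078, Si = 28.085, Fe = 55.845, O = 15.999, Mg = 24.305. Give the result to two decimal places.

-3.48 percentage points

First mineral: 15.312 g Mg in 492.004 g formula = 3.11 wt% Mg.
Second mineral: 15.069 g Mg in 228.532 g formula = 6.59 wt% Mg.
3.11% − 6.59% gives a difference of -3.48 percentage points.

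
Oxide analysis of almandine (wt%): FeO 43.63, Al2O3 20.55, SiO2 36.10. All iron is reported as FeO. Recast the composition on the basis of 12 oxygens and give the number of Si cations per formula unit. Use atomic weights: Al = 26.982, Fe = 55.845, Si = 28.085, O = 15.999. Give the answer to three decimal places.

2.987 Si apfu

FeO: 43.63/71.844 = 0.60729 mol → 0.60729 mol Fe, 0.60729 mol O.
Al2O3: 20.55/101.961 = 0.20155 mol → 0.40310 mol Al, 0.60465 mol O.
SiO2: 36.10/60.083 = 0.60084 mol → 0.60084 mol Si, 1.20168 mol O.
Total oxygen = 2.41362 mol. Normalization factor = 12/2.41362 = 4.97179.
Si per 12 O = 0.60084 × 4.97179 = 2.987.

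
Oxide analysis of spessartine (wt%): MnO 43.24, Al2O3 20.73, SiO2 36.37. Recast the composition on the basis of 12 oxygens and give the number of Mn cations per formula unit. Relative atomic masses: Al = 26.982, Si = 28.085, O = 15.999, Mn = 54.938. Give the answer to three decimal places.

43.24 wt% MnO ÷ 70.937 g/mol = 0.60955 mol, giving 0.60955 Mn and 0.60955 O.
20.73 wt% Al2O3 ÷ 101.961 g/mol = 0.20331 mol, giving 0.40662 Al and 0.60993 O.
36.37 wt% SiO2 ÷ 60.083 g/mol = 0.60533 mol, giving 0.60533 Si and 1.21066 O.
Oxygen sums to 2.43014; scaling by 12/2.43014 = 4.93799 puts the formula on 12 O.
Mn: 0.60955 × 4.93799 = 3.010 atoms per formula unit.

3.010 Mn apfu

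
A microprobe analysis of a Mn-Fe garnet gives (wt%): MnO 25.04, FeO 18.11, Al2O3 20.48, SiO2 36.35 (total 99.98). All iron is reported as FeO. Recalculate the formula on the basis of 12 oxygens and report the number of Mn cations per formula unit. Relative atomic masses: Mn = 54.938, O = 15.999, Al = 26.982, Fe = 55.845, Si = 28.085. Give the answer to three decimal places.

MnO (M=70.937): mol = 0.35299; Mn = 0.35299, O = 0.35299.
FeO (M=71.844): mol = 0.25207; Fe = 0.25207, O = 0.25207.
Al2O3 (M=101.961): mol = 0.20086; Al = 0.40172, O = 0.60258.
SiO2 (M=60.083): mol = 0.60500; Si = 0.60500, O = 1.21000.
ΣO = 2.41764; factor = 12/ΣO = 4.96352.
Mn apfu = 0.35299 × 4.96352 = 1.752.

1.752 Mn apfu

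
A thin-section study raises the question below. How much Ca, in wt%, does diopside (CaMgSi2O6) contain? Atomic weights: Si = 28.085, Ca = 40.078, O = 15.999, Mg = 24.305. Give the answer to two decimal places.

18.51 wt%

Formula mass = 1*40.078 + 1*24.305 + 2*28.085 + 6*15.999 = 216.547 g/mol, of which 40.078 g is Ca.
So Ca makes up 40.078/216.547 = 0.1851 of the mass, i.e. 18.51%.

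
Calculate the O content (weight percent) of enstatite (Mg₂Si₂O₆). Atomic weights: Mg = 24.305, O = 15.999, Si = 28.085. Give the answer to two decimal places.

M(Mg₂Si₂O₆) = 200.774 g/mol.
O contributes 6 × 15.999 = 95.994 g per mole.
95.994/200.774 = 0.4781 → 47.81%.

47.81 weight percent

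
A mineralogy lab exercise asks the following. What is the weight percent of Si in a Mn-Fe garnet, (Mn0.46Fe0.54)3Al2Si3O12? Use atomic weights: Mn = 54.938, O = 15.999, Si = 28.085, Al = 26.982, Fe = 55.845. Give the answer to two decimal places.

16.97 weight percent

M((Mn0.46Fe0.54)3Al2Si3O12) = 496.490 g/mol.
Si contributes 3 × 28.085 = 84.255 g per mole.
84.255/496.490 = 0.1697 → 16.97%.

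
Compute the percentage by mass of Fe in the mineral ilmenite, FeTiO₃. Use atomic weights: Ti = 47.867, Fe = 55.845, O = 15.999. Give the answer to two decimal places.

Molar mass of FeTiO₃: 1·55.845 + 1·47.867 + 3·15.999 = 151.709 g/mol.
Mass of Fe per formula unit: 1 × 55.845 = 55.845 g.
Weight fraction Fe = 55.845 / 151.709 = 0.3681.

36.81 wt%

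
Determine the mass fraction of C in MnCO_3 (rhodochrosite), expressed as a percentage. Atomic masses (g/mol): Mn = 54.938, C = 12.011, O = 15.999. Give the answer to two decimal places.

Formula mass = 1*54.938 + 1*12.011 + 3*15.999 = 114.946 g/mol, of which 12.011 g is C.
So C makes up 12.011/114.946 = 0.1045 of the mass, i.e. 10.45%.

10.45 mass %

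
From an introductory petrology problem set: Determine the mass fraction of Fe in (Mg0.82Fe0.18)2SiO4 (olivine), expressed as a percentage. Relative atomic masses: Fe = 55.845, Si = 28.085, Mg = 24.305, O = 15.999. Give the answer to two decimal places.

13.22 weight percent

M((Mg0.82Fe0.18)2SiO4) = 152.045 g/mol.
Fe contributes 0.36 × 55.845 = 20.104 g per mole.
20.104/152.045 = 0.1322 → 13.22%.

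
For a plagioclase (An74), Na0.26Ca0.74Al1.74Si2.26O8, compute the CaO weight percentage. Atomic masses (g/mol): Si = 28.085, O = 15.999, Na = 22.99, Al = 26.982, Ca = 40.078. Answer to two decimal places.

M(Na0.26Ca0.74Al1.74Si2.26O8) = 274.048 g/mol; M(CaO) = 56.077 g/mol.
Moles CaO per formula unit = 0.74 Ca ÷ 1 = 0.7400.
CaO fraction = (0.7400 × 56.077) / 274.048 = 41.497/274.048 = 0.1514.

15.14 wt%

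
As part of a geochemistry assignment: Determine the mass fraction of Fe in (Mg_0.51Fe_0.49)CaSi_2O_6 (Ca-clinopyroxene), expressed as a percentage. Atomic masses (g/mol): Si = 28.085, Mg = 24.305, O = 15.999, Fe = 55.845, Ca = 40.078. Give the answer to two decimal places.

Molar mass of (Mg_0.51Fe_0.49)CaSi_2O_6: 0.51·24.305 + 0.49·55.845 + 1·40.078 + 2·28.085 + 6·15.999 = 232.002 g/mol.
Mass of Fe per formula unit: 0.49 × 55.845 = 27.364 g.
Weight fraction Fe = 27.364 / 232.002 = 0.1179.

11.79 wt%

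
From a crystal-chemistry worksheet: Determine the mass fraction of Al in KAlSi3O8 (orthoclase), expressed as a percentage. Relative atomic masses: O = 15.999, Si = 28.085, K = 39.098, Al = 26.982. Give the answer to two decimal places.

9.69 mass %

Formula mass = 1*39.098 + 1*26.982 + 3*28.085 + 8*15.999 = 278.327 g/mol, of which 26.982 g is Al.
So Al makes up 26.982/278.327 = 0.0969 of the mass, i.e. 9.69%.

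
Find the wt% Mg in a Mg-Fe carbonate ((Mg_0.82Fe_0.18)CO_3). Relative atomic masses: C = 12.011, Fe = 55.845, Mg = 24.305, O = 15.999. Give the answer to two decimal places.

Formula mass = 0.82·24.305 + 0.18·55.845 + 1·12.011 + 3·15.999 = 89.990 g/mol, of which 19.930 g is Mg.
So Mg makes up 19.930/89.990 = 0.2215 of the mass, i.e. 22.15%.

22.15 weight percent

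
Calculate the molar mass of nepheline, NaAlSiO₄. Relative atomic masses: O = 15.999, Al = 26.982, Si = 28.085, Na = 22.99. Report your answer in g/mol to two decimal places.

142.05 g/mol

The formula mass is the sum 1·22.99 + 1·26.982 + 1·28.085 + 4·15.999.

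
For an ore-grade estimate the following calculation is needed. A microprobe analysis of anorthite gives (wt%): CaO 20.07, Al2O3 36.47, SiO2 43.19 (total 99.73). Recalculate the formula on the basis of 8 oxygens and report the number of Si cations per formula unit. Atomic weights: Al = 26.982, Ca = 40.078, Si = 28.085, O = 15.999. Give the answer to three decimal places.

2.005 Si apfu

CaO (M=56.077): mol = 0.35790; Ca = 0.35790, O = 0.35790.
Al2O3 (M=101.961): mol = 0.35769; Al = 0.71538, O = 1.07307.
SiO2 (M=60.083): mol = 0.71884; Si = 0.71884, O = 1.43768.
ΣO = 2.86865; factor = 8/ΣO = 2.78877.
Si apfu = 0.71884 × 2.78877 = 2.005.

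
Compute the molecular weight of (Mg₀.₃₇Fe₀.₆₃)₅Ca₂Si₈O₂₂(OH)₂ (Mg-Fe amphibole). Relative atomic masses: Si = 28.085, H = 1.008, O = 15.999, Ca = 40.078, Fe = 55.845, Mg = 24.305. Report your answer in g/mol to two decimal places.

M = 1.85*24.305 + 3.15*55.845 + 2*40.078 + 8*28.085 + 24*15.999 + 2*1.008

911.70 g/mol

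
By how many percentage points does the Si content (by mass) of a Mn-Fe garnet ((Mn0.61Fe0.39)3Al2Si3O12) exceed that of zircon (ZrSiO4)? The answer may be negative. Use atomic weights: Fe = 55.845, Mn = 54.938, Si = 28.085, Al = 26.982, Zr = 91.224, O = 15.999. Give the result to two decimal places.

1.66 percentage points

M((Mn0.61Fe0.39)3Al2Si3O12) = 496.082 g/mol, so wt% Si = 84.255/496.082 × 100 = 16.98%.
M(ZrSiO4) = 183.305 g/mol, so wt% Si = 28.085/183.305 × 100 = 15.32%.
16.98 − 15.32 = 1.66 pp.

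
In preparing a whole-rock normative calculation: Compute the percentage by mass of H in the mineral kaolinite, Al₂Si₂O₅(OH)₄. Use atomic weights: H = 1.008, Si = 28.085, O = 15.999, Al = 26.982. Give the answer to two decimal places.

1.56 mass %

Formula mass = 2*26.982 + 2*28.085 + 9*15.999 + 4*1.008 = 258.157 g/mol, of which 4.032 g is H.
So H makes up 4.032/258.157 = 0.0156 of the mass, i.e. 1.56%.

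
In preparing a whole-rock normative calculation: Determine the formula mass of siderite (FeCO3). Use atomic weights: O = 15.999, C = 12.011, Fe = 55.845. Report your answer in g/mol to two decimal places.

115.85 g/mol

M = 1·55.845 + 1·12.011 + 3·15.999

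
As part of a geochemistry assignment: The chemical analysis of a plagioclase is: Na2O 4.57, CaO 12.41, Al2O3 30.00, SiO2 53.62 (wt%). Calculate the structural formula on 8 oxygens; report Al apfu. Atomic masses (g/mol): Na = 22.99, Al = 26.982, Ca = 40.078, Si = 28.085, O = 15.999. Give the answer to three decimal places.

1.589 Al apfu

Na2O: 4.57/61.979 = 0.07373 mol → 0.14746 mol Na, 0.07373 mol O.
CaO: 12.41/56.077 = 0.22130 mol → 0.22130 mol Ca, 0.22130 mol O.
Al2O3: 30.00/101.961 = 0.29423 mol → 0.58846 mol Al, 0.88269 mol O.
SiO2: 53.62/60.083 = 0.89243 mol → 0.89243 mol Si, 1.78486 mol O.
Total oxygen = 2.96258 mol. Normalization factor = 8/2.96258 = 2.70035.
Al per 8 O = 0.58846 × 2.70035 = 1.589.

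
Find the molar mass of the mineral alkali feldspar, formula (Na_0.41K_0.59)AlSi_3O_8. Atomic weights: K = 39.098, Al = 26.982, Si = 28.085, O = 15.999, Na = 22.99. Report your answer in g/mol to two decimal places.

271.72 g/mol

M = 0.41*22.99 + 0.59*39.098 + 1*26.982 + 3*28.085 + 8*15.999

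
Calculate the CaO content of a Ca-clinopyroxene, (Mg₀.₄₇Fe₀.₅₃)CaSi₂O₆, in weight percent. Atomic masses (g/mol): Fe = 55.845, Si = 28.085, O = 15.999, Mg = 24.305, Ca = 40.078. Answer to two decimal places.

24.04 wt%

M((Mg₀.₄₇Fe₀.₅₃)CaSi₂O₆) = 233.263 g/mol; M(CaO) = 56.077 g/mol.
Moles CaO per formula unit = 1 Ca ÷ 1 = 1.0000.
CaO fraction = (1.0000 × 56.077) / 233.263 = 56.077/233.263 = 0.2404.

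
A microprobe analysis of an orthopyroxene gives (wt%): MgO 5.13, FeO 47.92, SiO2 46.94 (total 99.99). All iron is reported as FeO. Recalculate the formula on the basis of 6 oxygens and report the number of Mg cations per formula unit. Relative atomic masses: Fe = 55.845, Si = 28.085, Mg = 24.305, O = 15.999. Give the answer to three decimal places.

MgO: 5.13/40.304 = 0.12728 mol → 0.12728 mol Mg, 0.12728 mol O.
FeO: 47.92/71.844 = 0.66700 mol → 0.66700 mol Fe, 0.66700 mol O.
SiO2: 46.94/60.083 = 0.78125 mol → 0.78125 mol Si, 1.56250 mol O.
Total oxygen = 2.35678 mol. Normalization factor = 6/2.35678 = 2.54585.
Mg per 6 O = 0.12728 × 2.54585 = 0.324.

0.324 Mg apfu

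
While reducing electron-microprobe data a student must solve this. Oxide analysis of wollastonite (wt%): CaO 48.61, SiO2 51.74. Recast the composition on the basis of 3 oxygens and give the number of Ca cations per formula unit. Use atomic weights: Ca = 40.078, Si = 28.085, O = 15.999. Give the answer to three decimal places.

1.004 Ca apfu

48.61 wt% CaO ÷ 56.077 g/mol = 0.86684 mol, giving 0.86684 Ca and 0.86684 O.
51.74 wt% SiO2 ÷ 60.083 g/mol = 0.86114 mol, giving 0.86114 Si and 1.72228 O.
Oxygen sums to 2.58912; scaling by 3/2.58912 = 1.15869 puts the formula on 3 O.
Ca: 0.86684 × 1.15869 = 1.004 atoms per formula unit.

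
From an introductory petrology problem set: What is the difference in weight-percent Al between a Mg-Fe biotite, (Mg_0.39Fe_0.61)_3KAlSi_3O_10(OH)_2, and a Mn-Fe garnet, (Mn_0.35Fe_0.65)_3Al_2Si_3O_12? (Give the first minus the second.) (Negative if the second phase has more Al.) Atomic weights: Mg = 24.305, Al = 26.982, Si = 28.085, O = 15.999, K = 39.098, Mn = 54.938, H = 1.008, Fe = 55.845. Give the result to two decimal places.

Al in (Mg_0.39Fe_0.61)_3KAlSi_3O_10(OH)_2: molar mass 474.972 g/mol; 1×26.982 = 26.982 g → 5.68 wt%.
Al in (Mn_0.35Fe_0.65)_3Al_2Si_3O_12: molar mass 496.790 g/mol; 2×26.982 = 53.964 g → 10.86 wt%.
Difference = 5.68 − 10.86 = -5.18 percentage points.

-5.18 percentage points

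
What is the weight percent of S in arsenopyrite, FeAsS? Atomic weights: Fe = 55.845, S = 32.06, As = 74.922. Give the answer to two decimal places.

Formula mass = 1·55.845 + 1·74.922 + 1·32.06 = 162.827 g/mol, of which 32.060 g is S.
So S makes up 32.060/162.827 = 0.1969 of the mass, i.e. 19.69%.

19.69 wt%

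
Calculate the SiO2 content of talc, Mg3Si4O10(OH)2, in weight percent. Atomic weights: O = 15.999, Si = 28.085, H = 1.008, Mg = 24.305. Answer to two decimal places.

M(Mg3Si4O10(OH)2) = 379.259 g/mol; M(SiO2) = 60.083 g/mol.
Moles SiO2 per formula unit = 4 Si ÷ 1 = 4.0000.
SiO2 fraction = (4.0000 × 60.083) / 379.259 = 240.332/379.259 = 0.6337.

63.37 wt%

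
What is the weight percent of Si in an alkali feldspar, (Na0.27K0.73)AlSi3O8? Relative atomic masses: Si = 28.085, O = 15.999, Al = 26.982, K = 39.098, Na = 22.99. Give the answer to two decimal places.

Formula mass = 0.27·22.99 + 0.73·39.098 + 1·26.982 + 3·28.085 + 8·15.999 = 273.978 g/mol, of which 84.255 g is Si.
So Si makes up 84.255/273.978 = 0.3075 of the mass, i.e. 30.75%.

30.75 weight percent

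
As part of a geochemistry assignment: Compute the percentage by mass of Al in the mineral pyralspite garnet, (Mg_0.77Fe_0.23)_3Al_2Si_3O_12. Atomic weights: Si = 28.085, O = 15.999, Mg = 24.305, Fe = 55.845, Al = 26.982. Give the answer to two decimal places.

M((Mg_0.77Fe_0.23)_3Al_2Si_3O_12) = 424.885 g/mol.
Al contributes 2 × 26.982 = 53.964 g per mole.
53.964/424.885 = 0.1270 → 12.70%.

12.70 weight percent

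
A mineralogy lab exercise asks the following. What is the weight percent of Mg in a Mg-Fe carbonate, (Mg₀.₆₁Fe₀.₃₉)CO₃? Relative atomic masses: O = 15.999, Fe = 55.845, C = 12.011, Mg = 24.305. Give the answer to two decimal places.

15.35 weight percent

M((Mg₀.₆₁Fe₀.₃₉)CO₃) = 96.614 g/mol.
Mg contributes 0.61 × 24.305 = 14.826 g per mole.
14.826/96.614 = 0.1535 → 15.35%.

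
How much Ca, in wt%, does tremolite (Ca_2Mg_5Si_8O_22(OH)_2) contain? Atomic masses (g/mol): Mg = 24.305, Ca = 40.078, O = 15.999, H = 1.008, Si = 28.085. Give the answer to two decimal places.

9.87 wt%

Molar mass of Ca_2Mg_5Si_8O_22(OH)_2: 2×40.078 + 5×24.305 + 8×28.085 + 24×15.999 + 2×1.008 = 812.353 g/mol.
Mass of Ca per formula unit: 2 × 40.078 = 80.156 g.
Weight fraction Ca = 80.156 / 812.353 = 0.0987.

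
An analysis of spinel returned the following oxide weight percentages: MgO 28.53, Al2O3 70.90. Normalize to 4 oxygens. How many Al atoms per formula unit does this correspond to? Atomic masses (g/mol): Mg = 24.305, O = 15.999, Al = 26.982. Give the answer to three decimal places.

1.991 Al apfu

MgO: 28.53/40.304 = 0.70787 mol → 0.70787 mol Mg, 0.70787 mol O.
Al2O3: 70.90/101.961 = 0.69536 mol → 1.39072 mol Al, 2.08608 mol O.
Total oxygen = 2.79395 mol. Normalization factor = 4/2.79395 = 1.43166.
Al per 4 O = 1.39072 × 1.43166 = 1.991.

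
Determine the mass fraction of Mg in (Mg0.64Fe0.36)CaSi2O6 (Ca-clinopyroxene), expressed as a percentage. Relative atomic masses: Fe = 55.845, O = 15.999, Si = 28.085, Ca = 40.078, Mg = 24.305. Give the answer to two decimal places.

M((Mg0.64Fe0.36)CaSi2O6) = 227.901 g/mol.
Mg contributes 0.64 × 24.305 = 15.555 g per mole.
15.555/227.901 = 0.0683 → 6.83%.

6.83 wt%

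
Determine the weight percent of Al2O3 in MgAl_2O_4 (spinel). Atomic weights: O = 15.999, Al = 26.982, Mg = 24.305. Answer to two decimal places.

Molar mass of MgAl_2O_4 = 1*24.305 + 2*26.982 + 4*15.999 = 142.265 g/mol.
Each formula unit contains 2 Al, equivalent to 2/2 = 1.0000 mol Al2O3.
M(Al2O3) = 2×26.982 + 3×15.999 = 101.961 g/mol.
Mass of Al2O3 per formula unit = 1.0000 × 101.961 = 101.961 g.
Al2O3 wt% = 101.961 / 142.265 × 100 = 71.67%.

71.67 wt%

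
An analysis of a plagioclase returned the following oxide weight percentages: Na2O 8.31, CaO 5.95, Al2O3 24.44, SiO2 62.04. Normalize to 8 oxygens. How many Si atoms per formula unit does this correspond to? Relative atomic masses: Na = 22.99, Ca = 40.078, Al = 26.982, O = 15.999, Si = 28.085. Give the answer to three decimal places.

Na2O: 8.31/61.979 = 0.13408 mol → 0.26816 mol Na, 0.13408 mol O.
CaO: 5.95/56.077 = 0.10610 mol → 0.10610 mol Ca, 0.10610 mol O.
Al2O3: 24.44/101.961 = 0.23970 mol → 0.47940 mol Al, 0.71910 mol O.
SiO2: 62.04/60.083 = 1.03257 mol → 1.03257 mol Si, 2.06514 mol O.
Total oxygen = 3.02442 mol. Normalization factor = 8/3.02442 = 2.64514.
Si per 8 O = 1.03257 × 2.64514 = 2.731.

2.731 Si apfu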